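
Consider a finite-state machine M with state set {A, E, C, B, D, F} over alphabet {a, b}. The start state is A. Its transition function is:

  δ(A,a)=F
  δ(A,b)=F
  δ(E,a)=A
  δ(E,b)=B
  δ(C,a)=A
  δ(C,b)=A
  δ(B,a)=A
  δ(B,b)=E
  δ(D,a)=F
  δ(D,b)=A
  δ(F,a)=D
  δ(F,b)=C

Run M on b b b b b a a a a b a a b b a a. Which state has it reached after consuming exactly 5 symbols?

start at A
read 'b': A → F
read 'b': F → C
read 'b': C → A
read 'b': A → F
read 'b': F → C
After 5 symbols: C.

C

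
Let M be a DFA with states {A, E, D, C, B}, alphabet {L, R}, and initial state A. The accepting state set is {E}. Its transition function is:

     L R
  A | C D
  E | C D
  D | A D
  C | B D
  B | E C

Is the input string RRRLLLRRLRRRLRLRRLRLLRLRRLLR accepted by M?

start at A
read 'R': A → D
read 'R': D → D
read 'R': D → D
read 'L': D → A
read 'L': A → C
read 'L': C → B
read 'R': B → C
read 'R': C → D
read 'L': D → A
read 'R': A → D
read 'R': D → D
read 'R': D → D
read 'L': D → A
read 'R': A → D
read 'L': D → A
read 'R': A → D
read 'R': D → D
read 'L': D → A
read 'R': A → D
read 'L': D → A
read 'L': A → C
read 'R': C → D
read 'L': D → A
read 'R': A → D
read 'R': D → D
read 'L': D → A
read 'L': A → C
read 'R': C → D
End state D is not accepting.

No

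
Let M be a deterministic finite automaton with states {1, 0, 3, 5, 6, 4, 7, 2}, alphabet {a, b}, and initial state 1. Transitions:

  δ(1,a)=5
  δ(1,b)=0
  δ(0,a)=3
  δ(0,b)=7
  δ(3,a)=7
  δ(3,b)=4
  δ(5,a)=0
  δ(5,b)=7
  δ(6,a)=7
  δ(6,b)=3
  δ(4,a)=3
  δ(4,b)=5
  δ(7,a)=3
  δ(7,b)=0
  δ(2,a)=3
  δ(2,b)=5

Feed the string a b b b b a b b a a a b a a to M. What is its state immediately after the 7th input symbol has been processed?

4

Trace: 1 -a-> 5 -b-> 7 -b-> 0 -b-> 7 -b-> 0 -a-> 3 -b-> 4
After 7 symbols: 4.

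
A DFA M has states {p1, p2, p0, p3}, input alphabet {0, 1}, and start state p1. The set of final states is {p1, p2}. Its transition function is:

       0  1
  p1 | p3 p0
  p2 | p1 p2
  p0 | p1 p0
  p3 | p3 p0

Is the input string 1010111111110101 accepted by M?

Trace: p1 -1-> p0 -0-> p1 -1-> p0 -0-> p1 -1-> p0 -1-> p0 -1-> p0 -1-> p0 -1-> p0 -1-> p0 -1-> p0 -1-> p0 -0-> p1 -1-> p0 -0-> p1 -1-> p0
End state p0 is not accepting.

No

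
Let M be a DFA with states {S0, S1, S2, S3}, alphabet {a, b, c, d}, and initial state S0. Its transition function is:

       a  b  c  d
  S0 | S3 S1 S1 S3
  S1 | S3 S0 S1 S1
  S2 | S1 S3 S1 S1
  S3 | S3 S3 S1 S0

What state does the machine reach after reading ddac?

Trace: S0 -d-> S3 -d-> S0 -a-> S3 -c-> S1

S1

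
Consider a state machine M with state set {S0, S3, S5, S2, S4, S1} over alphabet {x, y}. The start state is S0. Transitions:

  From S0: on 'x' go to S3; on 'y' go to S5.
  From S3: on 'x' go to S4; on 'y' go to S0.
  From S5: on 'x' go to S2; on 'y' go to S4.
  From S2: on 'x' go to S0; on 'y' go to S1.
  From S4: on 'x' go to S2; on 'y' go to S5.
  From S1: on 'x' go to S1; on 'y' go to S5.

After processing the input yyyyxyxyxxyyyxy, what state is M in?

S1

Trace: S0 -y-> S5 -y-> S4 -y-> S5 -y-> S4 -x-> S2 -y-> S1 -x-> S1 -y-> S5 -x-> S2 -x-> S0 -y-> S5 -y-> S4 -y-> S5 -x-> S2 -y-> S1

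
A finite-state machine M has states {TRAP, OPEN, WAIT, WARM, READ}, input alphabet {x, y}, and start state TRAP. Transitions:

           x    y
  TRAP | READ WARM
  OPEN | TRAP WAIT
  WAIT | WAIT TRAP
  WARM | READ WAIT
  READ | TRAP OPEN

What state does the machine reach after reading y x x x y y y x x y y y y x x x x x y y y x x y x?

TRAP → WARM → READ → TRAP → READ → OPEN → WAIT → TRAP → READ → TRAP → WARM → WAIT → TRAP → WARM → READ → TRAP → READ → TRAP → READ → OPEN → WAIT → TRAP → READ → TRAP → WARM → READ

READ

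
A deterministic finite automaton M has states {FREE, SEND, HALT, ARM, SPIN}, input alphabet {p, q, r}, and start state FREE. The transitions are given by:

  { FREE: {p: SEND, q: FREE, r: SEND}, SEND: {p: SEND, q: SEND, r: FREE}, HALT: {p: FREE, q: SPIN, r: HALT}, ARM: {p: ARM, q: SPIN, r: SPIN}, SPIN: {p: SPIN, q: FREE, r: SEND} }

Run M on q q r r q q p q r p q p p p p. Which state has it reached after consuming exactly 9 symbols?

Trace: FREE -q-> FREE -q-> FREE -r-> SEND -r-> FREE -q-> FREE -q-> FREE -p-> SEND -q-> SEND -r-> FREE
After 9 symbols: FREE.

FREE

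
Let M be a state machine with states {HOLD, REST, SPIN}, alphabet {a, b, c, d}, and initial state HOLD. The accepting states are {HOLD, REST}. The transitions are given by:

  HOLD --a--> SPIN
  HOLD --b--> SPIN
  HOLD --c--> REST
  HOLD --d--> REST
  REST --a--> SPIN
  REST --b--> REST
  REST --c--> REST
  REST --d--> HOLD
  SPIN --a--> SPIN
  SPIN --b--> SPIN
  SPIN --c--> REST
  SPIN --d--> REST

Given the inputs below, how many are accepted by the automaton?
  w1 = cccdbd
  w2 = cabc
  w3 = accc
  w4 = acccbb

4

w1: Trace: HOLD -c-> REST -c-> REST -c-> REST -d-> HOLD -b-> SPIN -d-> REST  → end REST, accepted
w2: Trace: HOLD -c-> REST -a-> SPIN -b-> SPIN -c-> REST  → end REST, accepted
w3: Trace: HOLD -a-> SPIN -c-> REST -c-> REST -c-> REST  → end REST, accepted
w4: Trace: HOLD -a-> SPIN -c-> REST -c-> REST -c-> REST -b-> REST -b-> REST  → end REST, accepted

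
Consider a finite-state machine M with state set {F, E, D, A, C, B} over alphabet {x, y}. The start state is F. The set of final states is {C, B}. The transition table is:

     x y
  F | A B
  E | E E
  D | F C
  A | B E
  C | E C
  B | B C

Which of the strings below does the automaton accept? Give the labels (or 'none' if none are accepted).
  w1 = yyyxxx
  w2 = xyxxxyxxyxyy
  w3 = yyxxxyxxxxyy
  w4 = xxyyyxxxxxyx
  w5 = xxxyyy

w5

w1:
  start at F
  read 'y': F → B
  read 'y': B → C
  read 'y': C → C
  read 'x': C → E
  read 'x': E → E
  read 'x': E → E
  end E, rejected
w2:
  start at F
  read 'x': F → A
  read 'y': A → E
  read 'x': E → E
  read 'x': E → E
  read 'x': E → E
  read 'y': E → E
  read 'x': E → E
  read 'x': E → E
  read 'y': E → E
  read 'x': E → E
  read 'y': E → E
  read 'y': E → E
  end E, rejected
w3:
  start at F
  read 'y': F → B
  read 'y': B → C
  read 'x': C → E
  read 'x': E → E
  read 'x': E → E
  read 'y': E → E
  read 'x': E → E
  read 'x': E → E
  read 'x': E → E
  read 'x': E → E
  read 'y': E → E
  read 'y': E → E
  end E, rejected
w4:
  start at F
  read 'x': F → A
  read 'x': A → B
  read 'y': B → C
  read 'y': C → C
  read 'y': C → C
  read 'x': C → E
  read 'x': E → E
  read 'x': E → E
  read 'x': E → E
  read 'x': E → E
  read 'y': E → E
  read 'x': E → E
  end E, rejected
w5:
  start at F
  read 'x': F → A
  read 'x': A → B
  read 'x': B → B
  read 'y': B → C
  read 'y': C → C
  read 'y': C → C
  end C, accepted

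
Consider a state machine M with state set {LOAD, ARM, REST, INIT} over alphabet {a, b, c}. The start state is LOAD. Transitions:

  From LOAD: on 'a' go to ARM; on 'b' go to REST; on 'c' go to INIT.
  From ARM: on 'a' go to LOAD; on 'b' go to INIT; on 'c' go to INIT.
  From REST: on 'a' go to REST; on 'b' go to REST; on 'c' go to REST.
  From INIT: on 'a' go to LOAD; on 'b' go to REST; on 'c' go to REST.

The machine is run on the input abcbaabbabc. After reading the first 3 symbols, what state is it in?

REST

start at LOAD
read 'a': LOAD → ARM
read 'b': ARM → INIT
read 'c': INIT → REST
After 3 symbols: REST.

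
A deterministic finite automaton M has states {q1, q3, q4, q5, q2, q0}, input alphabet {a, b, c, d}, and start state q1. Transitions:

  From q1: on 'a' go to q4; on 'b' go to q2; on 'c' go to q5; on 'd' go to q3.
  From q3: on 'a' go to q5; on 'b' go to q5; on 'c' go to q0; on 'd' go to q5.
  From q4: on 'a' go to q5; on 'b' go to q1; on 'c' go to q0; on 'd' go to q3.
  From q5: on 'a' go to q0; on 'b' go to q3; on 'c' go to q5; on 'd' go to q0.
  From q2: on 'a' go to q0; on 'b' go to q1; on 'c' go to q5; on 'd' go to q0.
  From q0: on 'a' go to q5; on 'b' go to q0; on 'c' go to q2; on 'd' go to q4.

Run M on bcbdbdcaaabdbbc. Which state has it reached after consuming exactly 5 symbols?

Trace: q1 -b-> q2 -c-> q5 -b-> q3 -d-> q5 -b-> q3
After 5 symbols: q3.

q3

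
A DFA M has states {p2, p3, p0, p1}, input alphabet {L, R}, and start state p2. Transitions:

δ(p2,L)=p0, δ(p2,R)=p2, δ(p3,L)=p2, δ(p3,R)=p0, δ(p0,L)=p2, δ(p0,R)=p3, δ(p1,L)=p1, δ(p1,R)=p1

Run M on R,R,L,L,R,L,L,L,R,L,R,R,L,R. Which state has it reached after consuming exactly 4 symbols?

start at p2
read 'R': p2 → p2
read 'R': p2 → p2
read 'L': p2 → p0
read 'L': p0 → p2
After 4 symbols: p2.

p2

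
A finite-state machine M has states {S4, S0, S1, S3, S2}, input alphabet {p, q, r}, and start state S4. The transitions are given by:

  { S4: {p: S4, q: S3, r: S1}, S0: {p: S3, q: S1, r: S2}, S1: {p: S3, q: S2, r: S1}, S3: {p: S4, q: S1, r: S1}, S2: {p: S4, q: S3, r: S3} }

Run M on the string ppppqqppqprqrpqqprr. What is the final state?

S4 → S4 → S4 → S4 → S4 → S3 → S1 → S3 → S4 → S3 → S4 → S1 → S2 → S3 → S4 → S3 → S1 → S3 → S1 → S1

S1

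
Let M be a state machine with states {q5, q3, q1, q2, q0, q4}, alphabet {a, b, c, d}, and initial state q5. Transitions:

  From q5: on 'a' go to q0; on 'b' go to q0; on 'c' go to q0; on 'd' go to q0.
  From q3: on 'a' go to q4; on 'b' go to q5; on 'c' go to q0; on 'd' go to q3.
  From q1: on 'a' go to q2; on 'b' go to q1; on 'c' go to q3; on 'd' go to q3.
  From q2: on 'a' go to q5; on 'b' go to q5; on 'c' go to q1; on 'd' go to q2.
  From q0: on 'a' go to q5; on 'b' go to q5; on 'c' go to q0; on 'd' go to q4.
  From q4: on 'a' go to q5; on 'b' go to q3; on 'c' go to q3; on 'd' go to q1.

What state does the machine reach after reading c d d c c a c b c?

q5 → q0 → q4 → q1 → q3 → q0 → q5 → q0 → q5 → q0

q0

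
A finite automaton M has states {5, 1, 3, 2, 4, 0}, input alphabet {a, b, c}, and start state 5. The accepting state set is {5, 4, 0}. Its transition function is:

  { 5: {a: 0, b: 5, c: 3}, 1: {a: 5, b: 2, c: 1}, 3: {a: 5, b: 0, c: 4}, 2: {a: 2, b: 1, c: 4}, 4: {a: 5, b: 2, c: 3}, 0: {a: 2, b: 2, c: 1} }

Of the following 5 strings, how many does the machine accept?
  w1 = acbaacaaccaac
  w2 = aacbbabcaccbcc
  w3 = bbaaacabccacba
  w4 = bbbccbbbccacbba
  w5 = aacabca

1

w1:
  start at 5
  read 'a': 5 → 0
  read 'c': 0 → 1
  read 'b': 1 → 2
  read 'a': 2 → 2
  read 'a': 2 → 2
  read 'c': 2 → 4
  read 'a': 4 → 5
  read 'a': 5 → 0
  read 'c': 0 → 1
  read 'c': 1 → 1
  read 'a': 1 → 5
  read 'a': 5 → 0
  read 'c': 0 → 1
  end 1, rejected
w2:
  start at 5
  read 'a': 5 → 0
  read 'a': 0 → 2
  read 'c': 2 → 4
  read 'b': 4 → 2
  read 'b': 2 → 1
  read 'a': 1 → 5
  read 'b': 5 → 5
  read 'c': 5 → 3
  read 'a': 3 → 5
  read 'c': 5 → 3
  read 'c': 3 → 4
  read 'b': 4 → 2
  read 'c': 2 → 4
  read 'c': 4 → 3
  end 3, rejected
w3:
  start at 5
  read 'b': 5 → 5
  read 'b': 5 → 5
  read 'a': 5 → 0
  read 'a': 0 → 2
  read 'a': 2 → 2
  read 'c': 2 → 4
  read 'a': 4 → 5
  read 'b': 5 → 5
  read 'c': 5 → 3
  read 'c': 3 → 4
  read 'a': 4 → 5
  read 'c': 5 → 3
  read 'b': 3 → 0
  read 'a': 0 → 2
  end 2, rejected
w4:
  start at 5
  read 'b': 5 → 5
  read 'b': 5 → 5
  read 'b': 5 → 5
  read 'c': 5 → 3
  read 'c': 3 → 4
  read 'b': 4 → 2
  read 'b': 2 → 1
  read 'b': 1 → 2
  read 'c': 2 → 4
  read 'c': 4 → 3
  read 'a': 3 → 5
  read 'c': 5 → 3
  read 'b': 3 → 0
  read 'b': 0 → 2
  read 'a': 2 → 2
  end 2, rejected
w5:
  start at 5
  read 'a': 5 → 0
  read 'a': 0 → 2
  read 'c': 2 → 4
  read 'a': 4 → 5
  read 'b': 5 → 5
  read 'c': 5 → 3
  read 'a': 3 → 5
  end 5, accepted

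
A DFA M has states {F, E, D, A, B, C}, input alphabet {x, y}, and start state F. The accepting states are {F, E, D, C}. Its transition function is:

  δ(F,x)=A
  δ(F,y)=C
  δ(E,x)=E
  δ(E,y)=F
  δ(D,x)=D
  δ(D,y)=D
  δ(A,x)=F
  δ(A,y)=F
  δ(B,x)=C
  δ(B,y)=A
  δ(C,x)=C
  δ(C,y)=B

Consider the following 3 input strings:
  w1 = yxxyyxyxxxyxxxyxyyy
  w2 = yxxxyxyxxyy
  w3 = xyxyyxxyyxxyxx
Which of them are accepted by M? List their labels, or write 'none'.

w1: Trace: F -y-> C -x-> C -x-> C -y-> B -y-> A -x-> F -y-> C -x-> C -x-> C -x-> C -y-> B -x-> C -x-> C -x-> C -y-> B -x-> C -y-> B -y-> A -y-> F  → end F, accepted
w2: Trace: F -y-> C -x-> C -x-> C -x-> C -y-> B -x-> C -y-> B -x-> C -x-> C -y-> B -y-> A  → end A, rejected
w3: Trace: F -x-> A -y-> F -x-> A -y-> F -y-> C -x-> C -x-> C -y-> B -y-> A -x-> F -x-> A -y-> F -x-> A -x-> F  → end F, accepted

w1, w3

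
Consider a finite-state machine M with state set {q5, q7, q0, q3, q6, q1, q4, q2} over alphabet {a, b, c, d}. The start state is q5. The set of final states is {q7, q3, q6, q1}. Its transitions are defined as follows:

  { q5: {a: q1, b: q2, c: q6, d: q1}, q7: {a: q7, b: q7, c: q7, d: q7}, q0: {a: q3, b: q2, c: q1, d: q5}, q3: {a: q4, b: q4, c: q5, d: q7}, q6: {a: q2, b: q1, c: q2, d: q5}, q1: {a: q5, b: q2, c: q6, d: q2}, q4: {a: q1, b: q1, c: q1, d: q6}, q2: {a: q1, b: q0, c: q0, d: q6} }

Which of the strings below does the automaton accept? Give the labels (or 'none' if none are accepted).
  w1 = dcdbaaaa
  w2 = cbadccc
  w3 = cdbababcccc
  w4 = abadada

w1: Trace: q5 -d-> q1 -c-> q6 -d-> q5 -b-> q2 -a-> q1 -a-> q5 -a-> q1 -a-> q5  → end q5, rejected
w2: Trace: q5 -c-> q6 -b-> q1 -a-> q5 -d-> q1 -c-> q6 -c-> q2 -c-> q0  → end q0, rejected
w3: Trace: q5 -c-> q6 -d-> q5 -b-> q2 -a-> q1 -b-> q2 -a-> q1 -b-> q2 -c-> q0 -c-> q1 -c-> q6 -c-> q2  → end q2, rejected
w4: Trace: q5 -a-> q1 -b-> q2 -a-> q1 -d-> q2 -a-> q1 -d-> q2 -a-> q1  → end q1, accepted

w4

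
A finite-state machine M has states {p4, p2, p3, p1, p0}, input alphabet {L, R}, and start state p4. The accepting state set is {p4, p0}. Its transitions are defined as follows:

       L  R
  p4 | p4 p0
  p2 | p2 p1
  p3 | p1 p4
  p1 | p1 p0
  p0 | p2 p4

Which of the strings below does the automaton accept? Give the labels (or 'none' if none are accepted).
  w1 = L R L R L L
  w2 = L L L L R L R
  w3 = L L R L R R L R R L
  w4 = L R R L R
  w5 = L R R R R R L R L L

w1: p4 → p4 → p0 → p2 → p1 → p1 → p1  → end p1, rejected
w2: p4 → p4 → p4 → p4 → p4 → p0 → p2 → p1  → end p1, rejected
w3: p4 → p4 → p4 → p0 → p2 → p1 → p0 → p2 → p1 → p0 → p2  → end p2, rejected
w4: p4 → p4 → p0 → p4 → p4 → p0  → end p0, accepted
w5: p4 → p4 → p0 → p4 → p0 → p4 → p0 → p2 → p1 → p1 → p1  → end p1, rejected

w4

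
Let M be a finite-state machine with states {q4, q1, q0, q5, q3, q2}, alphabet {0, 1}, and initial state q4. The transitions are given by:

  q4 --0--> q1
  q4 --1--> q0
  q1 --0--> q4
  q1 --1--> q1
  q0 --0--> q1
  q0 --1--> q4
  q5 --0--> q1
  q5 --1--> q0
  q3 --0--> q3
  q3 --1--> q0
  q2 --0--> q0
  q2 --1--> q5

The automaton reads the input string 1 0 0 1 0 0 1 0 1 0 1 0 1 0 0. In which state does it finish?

start at q4
read '1': q4 → q0
read '0': q0 → q1
read '0': q1 → q4
read '1': q4 → q0
read '0': q0 → q1
read '0': q1 → q4
read '1': q4 → q0
read '0': q0 → q1
read '1': q1 → q1
read '0': q1 → q4
read '1': q4 → q0
read '0': q0 → q1
read '1': q1 → q1
read '0': q1 → q4
read '0': q4 → q1

q1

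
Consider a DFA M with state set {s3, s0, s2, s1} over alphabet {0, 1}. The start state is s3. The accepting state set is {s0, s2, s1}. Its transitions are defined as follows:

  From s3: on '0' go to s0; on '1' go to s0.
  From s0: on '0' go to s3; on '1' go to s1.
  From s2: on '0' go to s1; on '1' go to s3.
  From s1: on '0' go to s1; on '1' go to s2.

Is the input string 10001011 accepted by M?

s3 → s0 → s3 → s0 → s3 → s0 → s3 → s0 → s1
End state s1 is accepting.

Yes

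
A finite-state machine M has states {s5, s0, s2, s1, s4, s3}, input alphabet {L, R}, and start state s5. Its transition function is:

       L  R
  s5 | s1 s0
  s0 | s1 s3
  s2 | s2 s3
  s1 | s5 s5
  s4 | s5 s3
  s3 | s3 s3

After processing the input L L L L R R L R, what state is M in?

start at s5
read 'L': s5 → s1
read 'L': s1 → s5
read 'L': s5 → s1
read 'L': s1 → s5
read 'R': s5 → s0
read 'R': s0 → s3
read 'L': s3 → s3
read 'R': s3 → s3

s3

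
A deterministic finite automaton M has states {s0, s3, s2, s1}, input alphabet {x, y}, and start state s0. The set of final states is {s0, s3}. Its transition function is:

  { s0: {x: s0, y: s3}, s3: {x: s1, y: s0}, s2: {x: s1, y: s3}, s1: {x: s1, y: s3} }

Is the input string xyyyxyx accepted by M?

start at s0
read 'x': s0 → s0
read 'y': s0 → s3
read 'y': s3 → s0
read 'y': s0 → s3
read 'x': s3 → s1
read 'y': s1 → s3
read 'x': s3 → s1
End state s1 is not accepting.

No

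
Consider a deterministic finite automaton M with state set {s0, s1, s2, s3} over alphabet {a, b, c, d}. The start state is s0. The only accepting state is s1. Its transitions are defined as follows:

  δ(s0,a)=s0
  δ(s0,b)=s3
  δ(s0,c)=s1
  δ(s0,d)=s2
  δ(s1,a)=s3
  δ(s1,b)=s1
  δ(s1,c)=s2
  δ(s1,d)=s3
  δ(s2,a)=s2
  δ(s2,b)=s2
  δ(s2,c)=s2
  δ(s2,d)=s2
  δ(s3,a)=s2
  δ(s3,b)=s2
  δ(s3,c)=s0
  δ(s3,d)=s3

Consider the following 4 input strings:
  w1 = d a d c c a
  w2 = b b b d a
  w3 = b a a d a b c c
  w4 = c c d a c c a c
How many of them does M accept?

w1: s0 → s2 → s2 → s2 → s2 → s2 → s2  → end s2, rejected
w2: s0 → s3 → s2 → s2 → s2 → s2  → end s2, rejected
w3: s0 → s3 → s2 → s2 → s2 → s2 → s2 → s2 → s2  → end s2, rejected
w4: s0 → s1 → s2 → s2 → s2 → s2 → s2 → s2 → s2  → end s2, rejected

0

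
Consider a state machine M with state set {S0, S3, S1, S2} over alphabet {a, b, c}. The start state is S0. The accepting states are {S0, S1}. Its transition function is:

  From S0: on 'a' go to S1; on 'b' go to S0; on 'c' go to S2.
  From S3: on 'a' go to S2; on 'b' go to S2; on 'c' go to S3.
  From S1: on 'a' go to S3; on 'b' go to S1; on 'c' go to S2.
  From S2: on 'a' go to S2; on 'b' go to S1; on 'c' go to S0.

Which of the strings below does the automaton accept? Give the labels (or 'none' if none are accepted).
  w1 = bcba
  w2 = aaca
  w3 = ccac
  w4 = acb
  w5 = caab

w4, w5

w1: S0 → S0 → S2 → S1 → S3  → end S3, rejected
w2: S0 → S1 → S3 → S3 → S2  → end S2, rejected
w3: S0 → S2 → S0 → S1 → S2  → end S2, rejected
w4: S0 → S1 → S2 → S1  → end S1, accepted
w5: S0 → S2 → S2 → S2 → S1  → end S1, accepted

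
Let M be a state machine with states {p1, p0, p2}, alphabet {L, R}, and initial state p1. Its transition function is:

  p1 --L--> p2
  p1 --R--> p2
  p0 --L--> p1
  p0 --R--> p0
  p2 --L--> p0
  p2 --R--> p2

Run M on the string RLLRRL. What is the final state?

p0

p1 → p2 → p0 → p1 → p2 → p2 → p0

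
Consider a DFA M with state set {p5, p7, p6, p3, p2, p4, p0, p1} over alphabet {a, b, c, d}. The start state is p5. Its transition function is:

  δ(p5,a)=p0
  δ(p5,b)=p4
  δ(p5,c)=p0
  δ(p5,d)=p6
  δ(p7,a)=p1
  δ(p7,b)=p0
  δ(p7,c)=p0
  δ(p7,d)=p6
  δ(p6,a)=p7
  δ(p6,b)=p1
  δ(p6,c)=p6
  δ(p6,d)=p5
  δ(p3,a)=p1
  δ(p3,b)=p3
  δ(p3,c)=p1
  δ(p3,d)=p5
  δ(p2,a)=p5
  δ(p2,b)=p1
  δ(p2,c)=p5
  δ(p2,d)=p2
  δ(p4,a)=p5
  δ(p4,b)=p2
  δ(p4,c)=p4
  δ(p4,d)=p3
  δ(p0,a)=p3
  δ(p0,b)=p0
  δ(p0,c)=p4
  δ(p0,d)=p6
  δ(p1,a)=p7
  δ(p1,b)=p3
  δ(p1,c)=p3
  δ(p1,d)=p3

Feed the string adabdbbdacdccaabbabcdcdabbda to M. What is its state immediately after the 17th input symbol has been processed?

p0

start at p5
read 'a': p5 → p0
read 'd': p0 → p6
read 'a': p6 → p7
read 'b': p7 → p0
read 'd': p0 → p6
read 'b': p6 → p1
read 'b': p1 → p3
read 'd': p3 → p5
read 'a': p5 → p0
read 'c': p0 → p4
read 'd': p4 → p3
read 'c': p3 → p1
read 'c': p1 → p3
read 'a': p3 → p1
read 'a': p1 → p7
read 'b': p7 → p0
read 'b': p0 → p0
After 17 symbols: p0.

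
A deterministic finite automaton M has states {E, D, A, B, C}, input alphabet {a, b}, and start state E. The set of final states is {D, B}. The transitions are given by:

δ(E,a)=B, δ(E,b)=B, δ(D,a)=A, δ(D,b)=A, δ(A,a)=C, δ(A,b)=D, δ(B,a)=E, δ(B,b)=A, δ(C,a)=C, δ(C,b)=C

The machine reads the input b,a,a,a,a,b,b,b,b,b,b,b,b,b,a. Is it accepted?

No

start at E
read 'b': E → B
read 'a': B → E
read 'a': E → B
read 'a': B → E
read 'a': E → B
read 'b': B → A
read 'b': A → D
read 'b': D → A
read 'b': A → D
read 'b': D → A
read 'b': A → D
read 'b': D → A
read 'b': A → D
read 'b': D → A
read 'a': A → C
End state C is not accepting.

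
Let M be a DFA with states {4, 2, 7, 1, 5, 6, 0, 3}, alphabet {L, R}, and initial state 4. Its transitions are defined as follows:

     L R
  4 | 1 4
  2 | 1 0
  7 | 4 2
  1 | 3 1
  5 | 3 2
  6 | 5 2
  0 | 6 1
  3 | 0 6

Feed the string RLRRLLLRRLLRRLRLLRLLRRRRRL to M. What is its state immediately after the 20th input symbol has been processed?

4 → 4 → 1 → 1 → 1 → 3 → 0 → 6 → 2 → 0 → 6 → 5 → 2 → 0 → 6 → 2 → 1 → 3 → 6 → 5 → 3
After 20 symbols: 3.

3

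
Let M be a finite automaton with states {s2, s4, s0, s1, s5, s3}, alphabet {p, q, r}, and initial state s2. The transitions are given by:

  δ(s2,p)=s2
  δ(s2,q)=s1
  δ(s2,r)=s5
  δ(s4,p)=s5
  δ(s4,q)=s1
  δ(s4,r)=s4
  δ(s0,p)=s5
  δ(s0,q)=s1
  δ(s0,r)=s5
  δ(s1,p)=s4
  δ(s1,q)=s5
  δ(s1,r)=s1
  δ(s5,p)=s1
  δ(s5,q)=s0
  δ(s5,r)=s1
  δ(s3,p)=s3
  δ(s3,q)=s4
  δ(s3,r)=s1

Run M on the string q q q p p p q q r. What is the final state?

s1

s2 → s1 → s5 → s0 → s5 → s1 → s4 → s1 → s5 → s1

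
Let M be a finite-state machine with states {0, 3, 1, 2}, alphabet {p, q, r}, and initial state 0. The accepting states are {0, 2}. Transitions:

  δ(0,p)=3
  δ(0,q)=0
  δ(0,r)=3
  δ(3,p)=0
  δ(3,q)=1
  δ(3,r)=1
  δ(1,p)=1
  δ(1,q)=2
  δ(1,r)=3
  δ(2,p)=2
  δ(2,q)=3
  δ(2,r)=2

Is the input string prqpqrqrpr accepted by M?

Trace: 0 -p-> 3 -r-> 1 -q-> 2 -p-> 2 -q-> 3 -r-> 1 -q-> 2 -r-> 2 -p-> 2 -r-> 2
End state 2 is accepting.

Yes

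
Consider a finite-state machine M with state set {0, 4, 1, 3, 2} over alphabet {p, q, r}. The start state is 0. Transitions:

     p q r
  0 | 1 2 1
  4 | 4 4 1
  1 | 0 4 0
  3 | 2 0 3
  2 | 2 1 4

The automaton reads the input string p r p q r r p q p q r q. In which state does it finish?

4

0 → 1 → 0 → 1 → 4 → 1 → 0 → 1 → 4 → 4 → 4 → 1 → 4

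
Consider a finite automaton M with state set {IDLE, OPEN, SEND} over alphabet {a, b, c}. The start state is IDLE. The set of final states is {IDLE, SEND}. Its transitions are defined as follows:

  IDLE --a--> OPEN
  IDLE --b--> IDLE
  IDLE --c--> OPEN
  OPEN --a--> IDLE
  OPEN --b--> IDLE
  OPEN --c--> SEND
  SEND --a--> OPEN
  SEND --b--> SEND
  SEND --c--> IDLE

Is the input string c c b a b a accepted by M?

start at IDLE
read 'c': IDLE → OPEN
read 'c': OPEN → SEND
read 'b': SEND → SEND
read 'a': SEND → OPEN
read 'b': OPEN → IDLE
read 'a': IDLE → OPEN
End state OPEN is not accepting.

No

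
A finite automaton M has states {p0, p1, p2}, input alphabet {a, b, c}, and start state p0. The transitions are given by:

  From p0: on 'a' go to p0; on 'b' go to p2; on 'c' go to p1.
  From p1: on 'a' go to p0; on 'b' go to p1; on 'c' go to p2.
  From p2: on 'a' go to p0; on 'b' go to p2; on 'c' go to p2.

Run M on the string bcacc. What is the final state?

p0 → p2 → p2 → p0 → p1 → p2

p2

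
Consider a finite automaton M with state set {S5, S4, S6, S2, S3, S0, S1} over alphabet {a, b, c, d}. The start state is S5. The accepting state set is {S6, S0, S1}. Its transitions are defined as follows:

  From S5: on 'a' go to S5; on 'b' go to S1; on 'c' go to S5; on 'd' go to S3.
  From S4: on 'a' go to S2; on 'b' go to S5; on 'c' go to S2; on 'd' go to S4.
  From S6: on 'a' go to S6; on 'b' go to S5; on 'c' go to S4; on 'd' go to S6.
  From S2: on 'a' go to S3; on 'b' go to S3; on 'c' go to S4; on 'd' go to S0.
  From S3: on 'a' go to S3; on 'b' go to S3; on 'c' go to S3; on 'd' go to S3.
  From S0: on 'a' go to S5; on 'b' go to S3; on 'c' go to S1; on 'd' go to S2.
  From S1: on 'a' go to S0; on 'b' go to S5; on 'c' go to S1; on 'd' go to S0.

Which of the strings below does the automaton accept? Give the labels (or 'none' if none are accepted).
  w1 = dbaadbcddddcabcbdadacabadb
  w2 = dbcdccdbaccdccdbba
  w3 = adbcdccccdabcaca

none

w1: S5 → S3 → S3 → S3 → S3 → S3 → S3 → S3 → S3 → S3 → S3 → S3 → S3 → S3 → S3 → S3 → S3 → S3 → S3 → S3 → S3 → S3 → S3 → S3 → S3 → S3 → S3  → end S3, rejected
w2: S5 → S3 → S3 → S3 → S3 → S3 → S3 → S3 → S3 → S3 → S3 → S3 → S3 → S3 → S3 → S3 → S3 → S3 → S3  → end S3, rejected
w3: S5 → S5 → S3 → S3 → S3 → S3 → S3 → S3 → S3 → S3 → S3 → S3 → S3 → S3 → S3 → S3 → S3  → end S3, rejected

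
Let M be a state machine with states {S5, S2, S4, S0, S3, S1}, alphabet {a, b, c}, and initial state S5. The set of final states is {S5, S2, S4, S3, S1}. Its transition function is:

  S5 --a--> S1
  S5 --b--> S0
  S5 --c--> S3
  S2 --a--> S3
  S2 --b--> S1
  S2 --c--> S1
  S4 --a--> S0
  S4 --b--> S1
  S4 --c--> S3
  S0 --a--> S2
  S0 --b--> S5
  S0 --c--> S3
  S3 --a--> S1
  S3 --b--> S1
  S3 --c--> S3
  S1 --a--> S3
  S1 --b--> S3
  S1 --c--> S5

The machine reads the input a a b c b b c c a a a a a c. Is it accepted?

Yes

Trace: S5 -a-> S1 -a-> S3 -b-> S1 -c-> S5 -b-> S0 -b-> S5 -c-> S3 -c-> S3 -a-> S1 -a-> S3 -a-> S1 -a-> S3 -a-> S1 -c-> S5
End state S5 is accepting.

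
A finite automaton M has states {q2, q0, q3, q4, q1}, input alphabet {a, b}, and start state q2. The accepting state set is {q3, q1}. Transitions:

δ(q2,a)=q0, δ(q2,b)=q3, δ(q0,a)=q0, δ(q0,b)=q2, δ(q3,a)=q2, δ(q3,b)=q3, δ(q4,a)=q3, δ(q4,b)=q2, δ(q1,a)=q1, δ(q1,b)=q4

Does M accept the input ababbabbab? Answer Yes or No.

start at q2
read 'a': q2 → q0
read 'b': q0 → q2
read 'a': q2 → q0
read 'b': q0 → q2
read 'b': q2 → q3
read 'a': q3 → q2
read 'b': q2 → q3
read 'b': q3 → q3
read 'a': q3 → q2
read 'b': q2 → q3
End state q3 is accepting.

Yes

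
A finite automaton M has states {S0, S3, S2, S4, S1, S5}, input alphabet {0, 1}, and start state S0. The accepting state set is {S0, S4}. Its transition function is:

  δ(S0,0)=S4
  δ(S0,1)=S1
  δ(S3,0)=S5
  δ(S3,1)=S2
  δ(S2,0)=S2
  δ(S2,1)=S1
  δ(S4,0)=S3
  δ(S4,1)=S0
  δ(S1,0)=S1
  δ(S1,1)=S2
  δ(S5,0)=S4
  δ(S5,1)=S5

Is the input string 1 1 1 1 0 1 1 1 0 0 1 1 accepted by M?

start at S0
read '1': S0 → S1
read '1': S1 → S2
read '1': S2 → S1
read '1': S1 → S2
read '0': S2 → S2
read '1': S2 → S1
read '1': S1 → S2
read '1': S2 → S1
read '0': S1 → S1
read '0': S1 → S1
read '1': S1 → S2
read '1': S2 → S1
End state S1 is not accepting.

No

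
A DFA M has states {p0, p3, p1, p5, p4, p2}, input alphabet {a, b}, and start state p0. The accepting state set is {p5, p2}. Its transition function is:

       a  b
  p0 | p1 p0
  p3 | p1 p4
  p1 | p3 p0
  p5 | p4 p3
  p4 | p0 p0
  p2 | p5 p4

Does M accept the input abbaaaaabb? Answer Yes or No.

start at p0
read 'a': p0 → p1
read 'b': p1 → p0
read 'b': p0 → p0
read 'a': p0 → p1
read 'a': p1 → p3
read 'a': p3 → p1
read 'a': p1 → p3
read 'a': p3 → p1
read 'b': p1 → p0
read 'b': p0 → p0
End state p0 is not accepting.

No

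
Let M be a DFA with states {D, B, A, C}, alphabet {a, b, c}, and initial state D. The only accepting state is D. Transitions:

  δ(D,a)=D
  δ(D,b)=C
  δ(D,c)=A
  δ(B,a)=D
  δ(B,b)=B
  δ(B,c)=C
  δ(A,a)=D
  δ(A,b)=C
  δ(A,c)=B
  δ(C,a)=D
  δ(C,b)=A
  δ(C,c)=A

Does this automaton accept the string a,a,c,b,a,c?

No

start at D
read 'a': D → D
read 'a': D → D
read 'c': D → A
read 'b': A → C
read 'a': C → D
read 'c': D → A
End state A is not accepting.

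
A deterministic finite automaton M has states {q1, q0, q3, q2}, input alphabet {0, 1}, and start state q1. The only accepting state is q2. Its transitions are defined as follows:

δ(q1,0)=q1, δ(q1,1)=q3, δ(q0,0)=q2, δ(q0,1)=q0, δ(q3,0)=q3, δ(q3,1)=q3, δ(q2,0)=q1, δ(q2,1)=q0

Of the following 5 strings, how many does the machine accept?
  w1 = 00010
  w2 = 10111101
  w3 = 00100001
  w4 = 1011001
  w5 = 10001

w1:
  start at q1
  read '0': q1 → q1
  read '0': q1 → q1
  read '0': q1 → q1
  read '1': q1 → q3
  read '0': q3 → q3
  end q3, rejected
w2:
  start at q1
  read '1': q1 → q3
  read '0': q3 → q3
  read '1': q3 → q3
  read '1': q3 → q3
  read '1': q3 → q3
  read '1': q3 → q3
  read '0': q3 → q3
  read '1': q3 → q3
  end q3, rejected
w3:
  start at q1
  read '0': q1 → q1
  read '0': q1 → q1
  read '1': q1 → q3
  read '0': q3 → q3
  read '0': q3 → q3
  read '0': q3 → q3
  read '0': q3 → q3
  read '1': q3 → q3
  end q3, rejected
w4:
  start at q1
  read '1': q1 → q3
  read '0': q3 → q3
  read '1': q3 → q3
  read '1': q3 → q3
  read '0': q3 → q3
  read '0': q3 → q3
  read '1': q3 → q3
  end q3, rejected
w5:
  start at q1
  read '1': q1 → q3
  read '0': q3 → q3
  read '0': q3 → q3
  read '0': q3 → q3
  read '1': q3 → q3
  end q3, rejected

0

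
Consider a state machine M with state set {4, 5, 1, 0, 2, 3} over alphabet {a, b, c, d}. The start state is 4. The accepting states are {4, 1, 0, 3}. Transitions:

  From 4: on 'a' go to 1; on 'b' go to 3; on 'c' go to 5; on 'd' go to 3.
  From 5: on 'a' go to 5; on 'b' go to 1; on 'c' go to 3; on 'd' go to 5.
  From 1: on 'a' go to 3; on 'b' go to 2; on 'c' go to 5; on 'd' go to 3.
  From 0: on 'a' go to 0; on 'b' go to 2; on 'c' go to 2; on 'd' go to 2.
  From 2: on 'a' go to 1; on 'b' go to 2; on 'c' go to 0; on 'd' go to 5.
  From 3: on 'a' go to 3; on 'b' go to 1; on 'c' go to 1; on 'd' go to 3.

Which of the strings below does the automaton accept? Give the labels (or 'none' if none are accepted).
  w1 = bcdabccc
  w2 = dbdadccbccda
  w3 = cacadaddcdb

w1:
  start at 4
  read 'b': 4 → 3
  read 'c': 3 → 1
  read 'd': 1 → 3
  read 'a': 3 → 3
  read 'b': 3 → 1
  read 'c': 1 → 5
  read 'c': 5 → 3
  read 'c': 3 → 1
  end 1, accepted
w2:
  start at 4
  read 'd': 4 → 3
  read 'b': 3 → 1
  read 'd': 1 → 3
  read 'a': 3 → 3
  read 'd': 3 → 3
  read 'c': 3 → 1
  read 'c': 1 → 5
  read 'b': 5 → 1
  read 'c': 1 → 5
  read 'c': 5 → 3
  read 'd': 3 → 3
  read 'a': 3 → 3
  end 3, accepted
w3:
  start at 4
  read 'c': 4 → 5
  read 'a': 5 → 5
  read 'c': 5 → 3
  read 'a': 3 → 3
  read 'd': 3 → 3
  read 'a': 3 → 3
  read 'd': 3 → 3
  read 'd': 3 → 3
  read 'c': 3 → 1
  read 'd': 1 → 3
  read 'b': 3 → 1
  end 1, accepted

w1, w2, w3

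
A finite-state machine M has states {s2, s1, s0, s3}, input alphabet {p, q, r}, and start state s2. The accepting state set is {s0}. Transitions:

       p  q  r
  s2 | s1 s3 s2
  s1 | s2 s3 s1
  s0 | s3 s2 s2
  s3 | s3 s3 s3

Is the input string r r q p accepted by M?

Trace: s2 -r-> s2 -r-> s2 -q-> s3 -p-> s3
End state s3 is not accepting.

No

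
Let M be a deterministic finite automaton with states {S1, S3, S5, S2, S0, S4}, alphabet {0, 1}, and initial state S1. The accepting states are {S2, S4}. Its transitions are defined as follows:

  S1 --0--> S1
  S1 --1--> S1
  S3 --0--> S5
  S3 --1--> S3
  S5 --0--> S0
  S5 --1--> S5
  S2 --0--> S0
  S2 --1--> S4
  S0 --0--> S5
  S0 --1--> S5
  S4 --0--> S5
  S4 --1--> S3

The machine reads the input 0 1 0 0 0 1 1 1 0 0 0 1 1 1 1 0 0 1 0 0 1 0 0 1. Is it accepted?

No

Trace: S1 -0-> S1 -1-> S1 -0-> S1 -0-> S1 -0-> S1 -1-> S1 -1-> S1 -1-> S1 -0-> S1 -0-> S1 -0-> S1 -1-> S1 -1-> S1 -1-> S1 -1-> S1 -0-> S1 -0-> S1 -1-> S1 -0-> S1 -0-> S1 -1-> S1 -0-> S1 -0-> S1 -1-> S1
End state S1 is not accepting.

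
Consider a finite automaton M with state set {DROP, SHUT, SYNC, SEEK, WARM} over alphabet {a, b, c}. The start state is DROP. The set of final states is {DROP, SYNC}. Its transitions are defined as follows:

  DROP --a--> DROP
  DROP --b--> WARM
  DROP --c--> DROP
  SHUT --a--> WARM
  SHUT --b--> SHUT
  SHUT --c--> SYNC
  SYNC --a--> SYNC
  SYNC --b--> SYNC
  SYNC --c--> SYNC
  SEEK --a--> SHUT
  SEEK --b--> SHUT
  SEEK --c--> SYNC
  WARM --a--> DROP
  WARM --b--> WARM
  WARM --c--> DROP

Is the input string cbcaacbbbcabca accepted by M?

start at DROP
read 'c': DROP → DROP
read 'b': DROP → WARM
read 'c': WARM → DROP
read 'a': DROP → DROP
read 'a': DROP → DROP
read 'c': DROP → DROP
read 'b': DROP → WARM
read 'b': WARM → WARM
read 'b': WARM → WARM
read 'c': WARM → DROP
read 'a': DROP → DROP
read 'b': DROP → WARM
read 'c': WARM → DROP
read 'a': DROP → DROP
End state DROP is accepting.

Yes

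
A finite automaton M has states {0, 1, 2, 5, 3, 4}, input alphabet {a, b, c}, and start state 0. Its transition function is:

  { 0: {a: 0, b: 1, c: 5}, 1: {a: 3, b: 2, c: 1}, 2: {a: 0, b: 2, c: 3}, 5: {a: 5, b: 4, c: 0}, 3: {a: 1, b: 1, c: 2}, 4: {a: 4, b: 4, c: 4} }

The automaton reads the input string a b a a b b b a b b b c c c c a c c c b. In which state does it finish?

start at 0
read 'a': 0 → 0
read 'b': 0 → 1
read 'a': 1 → 3
read 'a': 3 → 1
read 'b': 1 → 2
read 'b': 2 → 2
read 'b': 2 → 2
read 'a': 2 → 0
read 'b': 0 → 1
read 'b': 1 → 2
read 'b': 2 → 2
read 'c': 2 → 3
read 'c': 3 → 2
read 'c': 2 → 3
read 'c': 3 → 2
read 'a': 2 → 0
read 'c': 0 → 5
read 'c': 5 → 0
read 'c': 0 → 5
read 'b': 5 → 4

4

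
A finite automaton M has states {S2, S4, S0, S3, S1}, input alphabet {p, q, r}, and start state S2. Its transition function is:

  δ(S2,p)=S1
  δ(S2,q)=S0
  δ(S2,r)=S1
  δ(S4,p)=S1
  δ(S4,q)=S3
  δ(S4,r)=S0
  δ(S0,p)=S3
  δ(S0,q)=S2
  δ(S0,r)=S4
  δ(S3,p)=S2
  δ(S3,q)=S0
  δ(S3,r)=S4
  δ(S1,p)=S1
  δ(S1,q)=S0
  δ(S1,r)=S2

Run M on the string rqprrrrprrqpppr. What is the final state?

S2

start at S2
read 'r': S2 → S1
read 'q': S1 → S0
read 'p': S0 → S3
read 'r': S3 → S4
read 'r': S4 → S0
read 'r': S0 → S4
read 'r': S4 → S0
read 'p': S0 → S3
read 'r': S3 → S4
read 'r': S4 → S0
read 'q': S0 → S2
read 'p': S2 → S1
read 'p': S1 → S1
read 'p': S1 → S1
read 'r': S1 → S2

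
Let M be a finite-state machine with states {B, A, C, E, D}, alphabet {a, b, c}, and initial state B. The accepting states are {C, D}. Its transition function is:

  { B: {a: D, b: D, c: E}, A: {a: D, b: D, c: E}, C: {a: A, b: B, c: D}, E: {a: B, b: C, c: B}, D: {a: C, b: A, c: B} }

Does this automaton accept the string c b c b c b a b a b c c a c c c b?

Yes

Trace: B -c-> E -b-> C -c-> D -b-> A -c-> E -b-> C -a-> A -b-> D -a-> C -b-> B -c-> E -c-> B -a-> D -c-> B -c-> E -c-> B -b-> D
End state D is accepting.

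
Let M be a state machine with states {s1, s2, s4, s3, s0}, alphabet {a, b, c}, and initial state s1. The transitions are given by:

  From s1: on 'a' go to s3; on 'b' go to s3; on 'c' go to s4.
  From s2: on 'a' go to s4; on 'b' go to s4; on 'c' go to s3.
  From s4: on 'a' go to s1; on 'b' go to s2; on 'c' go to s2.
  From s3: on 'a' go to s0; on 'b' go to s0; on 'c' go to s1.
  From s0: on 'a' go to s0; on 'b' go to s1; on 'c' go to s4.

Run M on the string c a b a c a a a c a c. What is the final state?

s4

start at s1
read 'c': s1 → s4
read 'a': s4 → s1
read 'b': s1 → s3
read 'a': s3 → s0
read 'c': s0 → s4
read 'a': s4 → s1
read 'a': s1 → s3
read 'a': s3 → s0
read 'c': s0 → s4
read 'a': s4 → s1
read 'c': s1 → s4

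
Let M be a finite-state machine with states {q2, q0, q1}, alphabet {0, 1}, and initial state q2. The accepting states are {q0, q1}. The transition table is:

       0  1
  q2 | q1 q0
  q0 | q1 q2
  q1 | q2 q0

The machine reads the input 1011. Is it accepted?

Trace: q2 -1-> q0 -0-> q1 -1-> q0 -1-> q2
End state q2 is not accepting.

No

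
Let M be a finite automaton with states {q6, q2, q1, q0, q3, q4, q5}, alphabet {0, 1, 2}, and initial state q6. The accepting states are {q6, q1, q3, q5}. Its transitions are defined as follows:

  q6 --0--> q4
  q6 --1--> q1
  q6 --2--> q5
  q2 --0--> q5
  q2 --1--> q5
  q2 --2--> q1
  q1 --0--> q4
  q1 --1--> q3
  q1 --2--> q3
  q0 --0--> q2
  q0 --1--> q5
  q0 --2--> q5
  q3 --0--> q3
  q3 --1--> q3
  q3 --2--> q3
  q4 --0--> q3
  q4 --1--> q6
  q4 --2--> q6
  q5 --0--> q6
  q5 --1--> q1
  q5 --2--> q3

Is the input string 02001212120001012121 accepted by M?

q6 → q4 → q6 → q4 → q3 → q3 → q3 → q3 → q3 → q3 → q3 → q3 → q3 → q3 → q3 → q3 → q3 → q3 → q3 → q3 → q3
End state q3 is accepting.

Yes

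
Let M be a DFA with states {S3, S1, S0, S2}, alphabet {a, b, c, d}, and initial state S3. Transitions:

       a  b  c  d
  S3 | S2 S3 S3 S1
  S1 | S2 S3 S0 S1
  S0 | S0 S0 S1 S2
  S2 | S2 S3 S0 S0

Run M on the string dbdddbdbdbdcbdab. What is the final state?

S3

Trace: S3 -d-> S1 -b-> S3 -d-> S1 -d-> S1 -d-> S1 -b-> S3 -d-> S1 -b-> S3 -d-> S1 -b-> S3 -d-> S1 -c-> S0 -b-> S0 -d-> S2 -a-> S2 -b-> S3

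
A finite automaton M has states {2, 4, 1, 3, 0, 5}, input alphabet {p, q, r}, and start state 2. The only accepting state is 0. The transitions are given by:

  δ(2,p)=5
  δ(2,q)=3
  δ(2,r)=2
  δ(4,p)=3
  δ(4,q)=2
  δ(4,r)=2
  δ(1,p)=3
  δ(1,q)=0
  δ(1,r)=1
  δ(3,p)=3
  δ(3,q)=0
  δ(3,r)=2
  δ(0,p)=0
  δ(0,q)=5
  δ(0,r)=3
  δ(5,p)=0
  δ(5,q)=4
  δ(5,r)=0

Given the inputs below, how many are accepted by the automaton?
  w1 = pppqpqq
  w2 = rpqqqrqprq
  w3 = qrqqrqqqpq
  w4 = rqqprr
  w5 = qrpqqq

w1: Trace: 2 -p-> 5 -p-> 0 -p-> 0 -q-> 5 -p-> 0 -q-> 5 -q-> 4  → end 4, rejected
w2: Trace: 2 -r-> 2 -p-> 5 -q-> 4 -q-> 2 -q-> 3 -r-> 2 -q-> 3 -p-> 3 -r-> 2 -q-> 3  → end 3, rejected
w3: Trace: 2 -q-> 3 -r-> 2 -q-> 3 -q-> 0 -r-> 3 -q-> 0 -q-> 5 -q-> 4 -p-> 3 -q-> 0  → end 0, accepted
w4: Trace: 2 -r-> 2 -q-> 3 -q-> 0 -p-> 0 -r-> 3 -r-> 2  → end 2, rejected
w5: Trace: 2 -q-> 3 -r-> 2 -p-> 5 -q-> 4 -q-> 2 -q-> 3  → end 3, rejected

1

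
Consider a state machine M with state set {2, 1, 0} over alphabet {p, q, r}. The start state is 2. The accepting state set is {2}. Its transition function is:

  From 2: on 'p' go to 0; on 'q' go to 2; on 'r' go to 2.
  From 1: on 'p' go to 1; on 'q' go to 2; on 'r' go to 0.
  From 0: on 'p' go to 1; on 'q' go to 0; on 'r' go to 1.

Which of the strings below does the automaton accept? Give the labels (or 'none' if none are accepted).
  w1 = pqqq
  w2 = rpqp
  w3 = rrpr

w1:
  start at 2
  read 'p': 2 → 0
  read 'q': 0 → 0
  read 'q': 0 → 0
  read 'q': 0 → 0
  end 0, rejected
w2:
  start at 2
  read 'r': 2 → 2
  read 'p': 2 → 0
  read 'q': 0 → 0
  read 'p': 0 → 1
  end 1, rejected
w3:
  start at 2
  read 'r': 2 → 2
  read 'r': 2 → 2
  read 'p': 2 → 0
  read 'r': 0 → 1
  end 1, rejected

none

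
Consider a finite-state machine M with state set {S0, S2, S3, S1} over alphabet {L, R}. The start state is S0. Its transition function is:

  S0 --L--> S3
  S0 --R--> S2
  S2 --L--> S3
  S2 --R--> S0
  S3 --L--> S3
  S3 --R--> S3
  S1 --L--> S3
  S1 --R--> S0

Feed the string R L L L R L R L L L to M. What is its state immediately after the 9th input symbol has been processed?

S3

Trace: S0 -R-> S2 -L-> S3 -L-> S3 -L-> S3 -R-> S3 -L-> S3 -R-> S3 -L-> S3 -L-> S3
After 9 symbols: S3.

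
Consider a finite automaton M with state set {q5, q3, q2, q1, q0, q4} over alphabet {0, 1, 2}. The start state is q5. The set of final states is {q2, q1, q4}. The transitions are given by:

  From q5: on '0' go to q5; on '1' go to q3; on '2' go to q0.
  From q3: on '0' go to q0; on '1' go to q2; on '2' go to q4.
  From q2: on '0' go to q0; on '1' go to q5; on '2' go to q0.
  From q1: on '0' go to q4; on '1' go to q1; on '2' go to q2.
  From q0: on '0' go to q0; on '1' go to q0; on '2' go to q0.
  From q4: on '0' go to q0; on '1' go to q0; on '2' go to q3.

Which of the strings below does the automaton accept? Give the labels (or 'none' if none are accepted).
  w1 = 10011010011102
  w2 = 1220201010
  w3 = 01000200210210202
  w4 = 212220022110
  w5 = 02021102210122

w1:
  start at q5
  read '1': q5 → q3
  read '0': q3 → q0
  read '0': q0 → q0
  read '1': q0 → q0
  read '1': q0 → q0
  read '0': q0 → q0
  read '1': q0 → q0
  read '0': q0 → q0
  read '0': q0 → q0
  read '1': q0 → q0
  read '1': q0 → q0
  read '1': q0 → q0
  read '0': q0 → q0
  read '2': q0 → q0
  end q0, rejected
w2:
  start at q5
  read '1': q5 → q3
  read '2': q3 → q4
  read '2': q4 → q3
  read '0': q3 → q0
  read '2': q0 → q0
  read '0': q0 → q0
  read '1': q0 → q0
  read '0': q0 → q0
  read '1': q0 → q0
  read '0': q0 → q0
  end q0, rejected
w3:
  start at q5
  read '0': q5 → q5
  read '1': q5 → q3
  read '0': q3 → q0
  read '0': q0 → q0
  read '0': q0 → q0
  read '2': q0 → q0
  read '0': q0 → q0
  read '0': q0 → q0
  read '2': q0 → q0
  read '1': q0 → q0
  read '0': q0 → q0
  read '2': q0 → q0
  read '1': q0 → q0
  read '0': q0 → q0
  read '2': q0 → q0
  read '0': q0 → q0
  read '2': q0 → q0
  end q0, rejected
w4:
  start at q5
  read '2': q5 → q0
  read '1': q0 → q0
  read '2': q0 → q0
  read '2': q0 → q0
  read '2': q0 → q0
  read '0': q0 → q0
  read '0': q0 → q0
  read '2': q0 → q0
  read '2': q0 → q0
  read '1': q0 → q0
  read '1': q0 → q0
  read '0': q0 → q0
  end q0, rejected
w5:
  start at q5
  read '0': q5 → q5
  read '2': q5 → q0
  read '0': q0 → q0
  read '2': q0 → q0
  read '1': q0 → q0
  read '1': q0 → q0
  read '0': q0 → q0
  read '2': q0 → q0
  read '2': q0 → q0
  read '1': q0 → q0
  read '0': q0 → q0
  read '1': q0 → q0
  read '2': q0 → q0
  read '2': q0 → q0
  end q0, rejected

none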